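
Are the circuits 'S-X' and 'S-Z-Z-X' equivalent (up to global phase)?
Yes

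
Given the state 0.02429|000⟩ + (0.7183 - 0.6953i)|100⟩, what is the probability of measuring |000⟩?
0.00059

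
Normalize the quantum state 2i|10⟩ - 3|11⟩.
0.5547i|10⟩ - 0.8321|11⟩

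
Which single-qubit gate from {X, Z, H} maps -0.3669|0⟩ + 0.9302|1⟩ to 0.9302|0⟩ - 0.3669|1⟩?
X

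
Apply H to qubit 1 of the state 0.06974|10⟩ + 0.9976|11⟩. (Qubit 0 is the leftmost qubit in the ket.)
0.7547|10⟩ - 0.6561|11⟩

H on qubit 1 mixes each pair of kets that differ only in qubit 1: amplitudes (a, b) of (|…0…⟩, |…1…⟩) become ((a + b)/√2, (a − b)/√2). Kets absent from the input have amplitude 0.
(|10⟩, |11⟩): (a, b) = (0.06974, 0.9976) → (0.7547, -0.6561)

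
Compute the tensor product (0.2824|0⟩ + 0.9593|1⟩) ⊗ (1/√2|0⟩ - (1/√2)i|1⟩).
0.1997|00⟩ - 0.1997i|01⟩ + 0.6783|10⟩ - 0.6783i|11⟩

amp(|b₁b₂…⟩) = product of the factor amplitudes for bits b₁, b₂, …; only kets whose every factor amplitude is nonzero survive.
|00⟩: (0.2824)(1/√2) = 0.1997
|01⟩: (0.2824)(-(1/√2)i) = -0.1997i
|10⟩: (0.9593)(1/√2) = 0.6783
|11⟩: (0.9593)(-(1/√2)i) = -0.6783i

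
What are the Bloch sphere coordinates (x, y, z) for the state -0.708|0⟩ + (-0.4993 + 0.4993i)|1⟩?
(0.707, -0.707, 0.002663)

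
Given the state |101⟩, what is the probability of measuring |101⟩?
1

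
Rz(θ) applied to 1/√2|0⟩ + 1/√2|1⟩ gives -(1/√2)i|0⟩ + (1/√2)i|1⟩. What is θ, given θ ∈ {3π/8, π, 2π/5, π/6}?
π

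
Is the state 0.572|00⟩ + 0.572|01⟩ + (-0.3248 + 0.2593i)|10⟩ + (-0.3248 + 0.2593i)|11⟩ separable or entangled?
Separable

Writing the state as a|00⟩ + b|01⟩ + c|10⟩ + d|11⟩, it is a product state iff ad − bc = 0.
Here (a, b, c, d) = (0.572, 0.572, (-0.3248 + 0.2593i), (-0.3248 + 0.2593i)): ad − bc = (0.572)(-0.3248 + 0.2593i) − (0.572)(-0.3248 + 0.2593i) = 0, so the state is separable.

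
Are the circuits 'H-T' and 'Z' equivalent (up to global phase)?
No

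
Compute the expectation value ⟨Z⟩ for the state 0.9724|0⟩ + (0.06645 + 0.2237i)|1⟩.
0.8911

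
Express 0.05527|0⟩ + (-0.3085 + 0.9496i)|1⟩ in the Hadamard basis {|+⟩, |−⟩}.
(-0.1791 + 0.6715i)|+⟩ + (0.2572 - 0.6715i)|−⟩

With |ψ⟩ = α|0⟩ + β|1⟩, the Hadamard-basis coefficients are ⟨+|ψ⟩ = (α + β)/√2 and ⟨−|ψ⟩ = (α − β)/√2.
Here α = 0.05527, β = (-0.3085 + 0.9496i): (α + β)/√2 = (-0.1791 + 0.6715i), (α − β)/√2 = (0.2572 - 0.6715i).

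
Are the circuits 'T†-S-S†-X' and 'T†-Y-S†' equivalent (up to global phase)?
No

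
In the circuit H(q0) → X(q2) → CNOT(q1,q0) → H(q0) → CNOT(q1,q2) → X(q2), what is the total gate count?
6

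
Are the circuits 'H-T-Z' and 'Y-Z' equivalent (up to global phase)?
No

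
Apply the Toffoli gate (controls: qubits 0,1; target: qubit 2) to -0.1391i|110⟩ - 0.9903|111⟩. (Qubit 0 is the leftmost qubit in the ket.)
-0.9903|110⟩ - 0.1391i|111⟩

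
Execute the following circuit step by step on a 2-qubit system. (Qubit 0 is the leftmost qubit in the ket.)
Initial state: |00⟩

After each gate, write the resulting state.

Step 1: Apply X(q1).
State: |01⟩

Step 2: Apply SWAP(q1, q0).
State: |10⟩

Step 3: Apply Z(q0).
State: -|10⟩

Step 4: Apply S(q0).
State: -i|10⟩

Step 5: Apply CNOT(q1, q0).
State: -i|10⟩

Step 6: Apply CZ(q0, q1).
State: -i|10⟩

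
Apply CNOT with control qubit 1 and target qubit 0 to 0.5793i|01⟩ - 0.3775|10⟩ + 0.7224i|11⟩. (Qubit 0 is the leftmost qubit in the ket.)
0.7224i|01⟩ - 0.3775|10⟩ + 0.5793i|11⟩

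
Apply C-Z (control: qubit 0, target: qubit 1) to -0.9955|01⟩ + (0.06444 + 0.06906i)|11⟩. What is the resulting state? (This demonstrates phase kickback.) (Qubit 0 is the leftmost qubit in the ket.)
-0.9955|01⟩ + (-0.06444 - 0.06906i)|11⟩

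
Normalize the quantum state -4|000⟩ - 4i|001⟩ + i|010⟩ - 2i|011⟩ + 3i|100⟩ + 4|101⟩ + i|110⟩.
-0.504|000⟩ - 0.504i|001⟩ + 0.126i|010⟩ - 0.252i|011⟩ + (1/√7)i|100⟩ + 0.504|101⟩ + 0.126i|110⟩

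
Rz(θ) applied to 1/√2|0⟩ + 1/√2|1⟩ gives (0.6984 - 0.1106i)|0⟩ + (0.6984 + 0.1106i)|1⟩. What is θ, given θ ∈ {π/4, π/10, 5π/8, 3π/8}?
π/10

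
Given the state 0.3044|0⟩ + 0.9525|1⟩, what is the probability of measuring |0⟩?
0.09266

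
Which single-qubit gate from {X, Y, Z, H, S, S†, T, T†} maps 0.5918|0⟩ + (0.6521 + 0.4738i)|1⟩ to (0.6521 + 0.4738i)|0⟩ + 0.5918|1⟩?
X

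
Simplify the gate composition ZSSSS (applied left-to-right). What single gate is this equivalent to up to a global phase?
Z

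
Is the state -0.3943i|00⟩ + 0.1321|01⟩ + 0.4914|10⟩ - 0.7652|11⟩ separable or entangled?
Entangled

Writing the state as a|00⟩ + b|01⟩ + c|10⟩ + d|11⟩, it is a product state iff ad − bc = 0.
Here (a, b, c, d) = (-0.3943i, 0.1321, 0.4914, -0.7652): ad − bc = (-0.3943i)(-0.7652) − (0.1321)(0.4914) = (-0.06491 + 0.3017i) ≠ 0, so the state is entangled.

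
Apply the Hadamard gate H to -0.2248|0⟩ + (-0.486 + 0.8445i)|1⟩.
(-0.5026 + 0.5972i)|0⟩ + (0.1847 - 0.5972i)|1⟩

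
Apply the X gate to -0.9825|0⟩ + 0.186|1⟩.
0.186|0⟩ - 0.9825|1⟩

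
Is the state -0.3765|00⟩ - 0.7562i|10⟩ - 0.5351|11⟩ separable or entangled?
Entangled

Writing the state as a|00⟩ + b|01⟩ + c|10⟩ + d|11⟩, it is a product state iff ad − bc = 0.
Here (a, b, c, d) = (-0.3765, 0, -0.7562i, -0.5351): ad − bc = (-0.3765)(-0.5351) − (0)(-0.7562i) = 0.2015 ≠ 0, so the state is entangled.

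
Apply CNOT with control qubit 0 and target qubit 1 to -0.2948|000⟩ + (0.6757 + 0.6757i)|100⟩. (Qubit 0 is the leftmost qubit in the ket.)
-0.2948|000⟩ + (0.6757 + 0.6757i)|110⟩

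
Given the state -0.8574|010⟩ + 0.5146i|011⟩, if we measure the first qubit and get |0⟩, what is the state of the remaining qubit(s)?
-0.8574|10⟩ + 0.5146i|11⟩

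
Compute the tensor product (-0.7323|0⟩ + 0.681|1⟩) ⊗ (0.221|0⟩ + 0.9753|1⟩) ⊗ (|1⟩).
-0.1618|001⟩ - 0.7142|011⟩ + 0.1505|101⟩ + 0.6642|111⟩

amp(|b₁b₂…⟩) = product of the factor amplitudes for bits b₁, b₂, …; only kets whose every factor amplitude is nonzero survive.
|001⟩: (-0.7323)(0.221)(1) = -0.1618
|011⟩: (-0.7323)(0.9753)(1) = -0.7142
|101⟩: (0.681)(0.221)(1) = 0.1505
|111⟩: (0.681)(0.9753)(1) = 0.6642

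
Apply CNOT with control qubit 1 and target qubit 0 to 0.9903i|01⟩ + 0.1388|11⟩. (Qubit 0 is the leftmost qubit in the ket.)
0.1388|01⟩ + 0.9903i|11⟩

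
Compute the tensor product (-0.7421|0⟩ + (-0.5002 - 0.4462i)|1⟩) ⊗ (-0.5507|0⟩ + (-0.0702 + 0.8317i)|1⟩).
0.4087|00⟩ + (0.0521 - 0.6172i)|01⟩ + (0.2755 + 0.2457i)|10⟩ + (0.4062 - 0.3847i)|11⟩

amp(|b₁b₂…⟩) = product of the factor amplitudes for bits b₁, b₂, …; only kets whose every factor amplitude is nonzero survive.
|00⟩: (-0.7421)(-0.5507) = 0.4087
|01⟩: (-0.7421)(-0.0702 + 0.8317i) = (0.0521 - 0.6172i)
|10⟩: (-0.5002 - 0.4462i)(-0.5507) = (0.2755 + 0.2457i)
|11⟩: (-0.5002 - 0.4462i)(-0.0702 + 0.8317i) = (0.4062 - 0.3847i)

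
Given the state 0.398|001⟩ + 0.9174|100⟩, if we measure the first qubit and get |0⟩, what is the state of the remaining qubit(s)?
|01⟩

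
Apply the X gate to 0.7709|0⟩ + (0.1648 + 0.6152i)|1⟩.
(0.1648 + 0.6152i)|0⟩ + 0.7709|1⟩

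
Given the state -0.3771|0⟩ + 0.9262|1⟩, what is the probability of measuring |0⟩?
0.1422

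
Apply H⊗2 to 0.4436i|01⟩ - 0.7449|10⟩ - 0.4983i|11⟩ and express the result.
(-0.3725 - 0.02735i)|00⟩ + (-0.3725 + 0.02735i)|01⟩ + (0.3725 + 0.471i)|10⟩ + (0.3725 - 0.471i)|11⟩

H⊗2 gives amp(|y⟩) = (1/2) Σ_x (−1)^(x·y) amp(|x⟩), where x·y is the number of positions in which both x and y have a 1.
|00⟩: (0.4436i - 0.7449 - 0.4983i)/2 = (-0.3725 - 0.02735i)
|01⟩: (-0.4436i - 0.7449 + 0.4983i)/2 = (-0.3725 + 0.02735i)
|10⟩: (0.4436i + 0.7449 + 0.4983i)/2 = (0.3725 + 0.471i)
|11⟩: (-0.4436i + 0.7449 - 0.4983i)/2 = (0.3725 - 0.471i)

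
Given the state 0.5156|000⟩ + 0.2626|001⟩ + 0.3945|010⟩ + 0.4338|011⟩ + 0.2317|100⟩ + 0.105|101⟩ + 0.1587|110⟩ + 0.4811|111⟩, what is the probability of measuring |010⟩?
0.1556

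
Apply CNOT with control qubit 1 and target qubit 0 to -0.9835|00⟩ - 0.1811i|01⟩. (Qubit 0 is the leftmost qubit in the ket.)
-0.9835|00⟩ - 0.1811i|11⟩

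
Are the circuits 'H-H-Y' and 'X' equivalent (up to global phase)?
No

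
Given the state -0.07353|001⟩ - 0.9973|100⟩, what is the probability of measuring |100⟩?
0.9946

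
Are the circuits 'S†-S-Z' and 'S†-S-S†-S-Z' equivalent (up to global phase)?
Yes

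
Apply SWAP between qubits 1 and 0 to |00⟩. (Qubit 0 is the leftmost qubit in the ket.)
|00⟩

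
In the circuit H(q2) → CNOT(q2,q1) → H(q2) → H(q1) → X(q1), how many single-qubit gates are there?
4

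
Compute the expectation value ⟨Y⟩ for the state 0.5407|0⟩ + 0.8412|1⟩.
0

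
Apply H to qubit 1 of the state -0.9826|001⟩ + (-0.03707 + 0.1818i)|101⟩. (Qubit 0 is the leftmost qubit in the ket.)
-0.6948|001⟩ - 0.6948|011⟩ + (-0.02621 + 0.1286i)|101⟩ + (-0.02621 + 0.1286i)|111⟩

H on qubit 1 mixes each pair of kets that differ only in qubit 1: amplitudes (a, b) of (|…0…⟩, |…1…⟩) become ((a + b)/√2, (a − b)/√2). Kets absent from the input have amplitude 0.
(|001⟩, |011⟩): (a, b) = (-0.9826, 0) → (-0.6948, -0.6948)
(|101⟩, |111⟩): (a, b) = ((-0.03707 + 0.1818i), 0) → ((-0.02621 + 0.1286i), (-0.02621 + 0.1286i))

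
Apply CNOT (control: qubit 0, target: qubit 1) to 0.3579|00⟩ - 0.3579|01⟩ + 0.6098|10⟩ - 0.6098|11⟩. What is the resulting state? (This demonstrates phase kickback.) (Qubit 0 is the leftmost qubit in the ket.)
0.3579|00⟩ - 0.3579|01⟩ - 0.6098|10⟩ + 0.6098|11⟩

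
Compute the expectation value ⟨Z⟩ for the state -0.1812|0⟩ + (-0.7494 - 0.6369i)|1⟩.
-0.9344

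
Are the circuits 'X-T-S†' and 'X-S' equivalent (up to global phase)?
No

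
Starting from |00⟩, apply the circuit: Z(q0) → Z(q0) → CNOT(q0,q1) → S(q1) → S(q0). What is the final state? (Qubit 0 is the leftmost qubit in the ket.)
|00⟩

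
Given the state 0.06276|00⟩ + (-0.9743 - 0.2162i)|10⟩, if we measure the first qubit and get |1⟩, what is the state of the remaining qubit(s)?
(-0.9763 - 0.2166i)|0⟩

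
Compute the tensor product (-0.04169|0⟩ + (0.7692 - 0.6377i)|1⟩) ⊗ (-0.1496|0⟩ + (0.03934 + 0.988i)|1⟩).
0.006237|00⟩ + (-0.00164 - 0.04119i)|01⟩ + (-0.1151 + 0.0954i)|10⟩ + (0.6603 + 0.7349i)|11⟩

amp(|b₁b₂…⟩) = product of the factor amplitudes for bits b₁, b₂, …; only kets whose every factor amplitude is nonzero survive.
|00⟩: (-0.04169)(-0.1496) = 0.006237
|01⟩: (-0.04169)(0.03934 + 0.988i) = (-0.00164 - 0.04119i)
|10⟩: (0.7692 - 0.6377i)(-0.1496) = (-0.1151 + 0.0954i)
|11⟩: (0.7692 - 0.6377i)(0.03934 + 0.988i) = (0.6603 + 0.7349i)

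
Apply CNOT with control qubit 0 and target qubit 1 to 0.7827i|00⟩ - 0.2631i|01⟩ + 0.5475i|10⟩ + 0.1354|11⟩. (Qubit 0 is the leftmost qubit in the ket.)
0.7827i|00⟩ - 0.2631i|01⟩ + 0.1354|10⟩ + 0.5475i|11⟩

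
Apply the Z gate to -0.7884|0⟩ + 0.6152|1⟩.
-0.7884|0⟩ - 0.6152|1⟩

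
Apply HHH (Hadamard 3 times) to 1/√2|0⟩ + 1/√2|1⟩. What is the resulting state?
|0⟩

H² = I, so H^3 = H: a single Hadamard. With (a, b) = (1/√2, 1/√2), H gives ((a + b)/√2, (a − b)/√2) = (1, 0).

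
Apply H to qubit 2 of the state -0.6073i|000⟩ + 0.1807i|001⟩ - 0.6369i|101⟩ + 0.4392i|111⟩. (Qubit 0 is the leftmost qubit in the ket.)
-0.3017i|000⟩ - 0.5572i|001⟩ - 0.4504i|100⟩ + 0.4504i|101⟩ + 0.3106i|110⟩ - 0.3106i|111⟩

H on qubit 2 mixes each pair of kets that differ only in qubit 2: amplitudes (a, b) of (|…0…⟩, |…1…⟩) become ((a + b)/√2, (a − b)/√2). Kets absent from the input have amplitude 0.
(|000⟩, |001⟩): (a, b) = (-0.6073i, 0.1807i) → (-0.3017i, -0.5572i)
(|100⟩, |101⟩): (a, b) = (0, -0.6369i) → (-0.4504i, 0.4504i)
(|110⟩, |111⟩): (a, b) = (0, 0.4392i) → (0.3106i, -0.3106i)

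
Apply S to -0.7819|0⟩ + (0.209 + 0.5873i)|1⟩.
-0.7819|0⟩ + (-0.5873 + 0.209i)|1⟩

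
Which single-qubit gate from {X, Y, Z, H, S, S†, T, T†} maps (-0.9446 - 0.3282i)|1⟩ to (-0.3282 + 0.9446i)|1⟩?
S†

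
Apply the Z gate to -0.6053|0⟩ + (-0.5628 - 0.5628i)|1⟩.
-0.6053|0⟩ + (0.5628 + 0.5628i)|1⟩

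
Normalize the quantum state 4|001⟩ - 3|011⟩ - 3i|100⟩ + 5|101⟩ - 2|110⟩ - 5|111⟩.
0.4264|001⟩ - 0.3198|011⟩ - 0.3198i|100⟩ + 0.533|101⟩ - 0.2132|110⟩ - 0.533|111⟩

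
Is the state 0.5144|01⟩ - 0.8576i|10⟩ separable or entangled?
Entangled

Writing the state as a|00⟩ + b|01⟩ + c|10⟩ + d|11⟩, it is a product state iff ad − bc = 0.
Here (a, b, c, d) = (0, 0.5144, -0.8576i, 0): ad − bc = (0)(0) − (0.5144)(-0.8576i) = 0.4411i ≠ 0, so the state is entangled.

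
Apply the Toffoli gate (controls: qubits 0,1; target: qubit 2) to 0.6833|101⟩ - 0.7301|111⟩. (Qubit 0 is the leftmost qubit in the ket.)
0.6833|101⟩ - 0.7301|110⟩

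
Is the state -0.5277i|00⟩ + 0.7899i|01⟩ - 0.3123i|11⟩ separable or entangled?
Entangled

Writing the state as a|00⟩ + b|01⟩ + c|10⟩ + d|11⟩, it is a product state iff ad − bc = 0.
Here (a, b, c, d) = (-0.5277i, 0.7899i, 0, -0.3123i): ad − bc = (-0.5277i)(-0.3123i) − (0.7899i)(0) = -0.1648 ≠ 0, so the state is entangled.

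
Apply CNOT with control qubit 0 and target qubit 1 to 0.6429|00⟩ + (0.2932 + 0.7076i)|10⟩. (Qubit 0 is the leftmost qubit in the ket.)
0.6429|00⟩ + (0.2932 + 0.7076i)|11⟩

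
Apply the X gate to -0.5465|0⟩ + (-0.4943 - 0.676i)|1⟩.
(-0.4943 - 0.676i)|0⟩ - 0.5465|1⟩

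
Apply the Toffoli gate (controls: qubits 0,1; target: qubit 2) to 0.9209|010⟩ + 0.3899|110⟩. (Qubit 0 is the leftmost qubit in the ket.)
0.9209|010⟩ + 0.3899|111⟩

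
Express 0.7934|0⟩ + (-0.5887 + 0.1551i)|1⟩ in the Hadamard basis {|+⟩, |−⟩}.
(0.1447 + 0.1097i)|+⟩ + (0.9773 - 0.1097i)|−⟩

With |ψ⟩ = α|0⟩ + β|1⟩, the Hadamard-basis coefficients are ⟨+|ψ⟩ = (α + β)/√2 and ⟨−|ψ⟩ = (α − β)/√2.
Here α = 0.7934, β = (-0.5887 + 0.1551i): (α + β)/√2 = (0.1447 + 0.1097i), (α − β)/√2 = (0.9773 - 0.1097i).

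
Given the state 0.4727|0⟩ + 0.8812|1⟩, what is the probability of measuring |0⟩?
0.2234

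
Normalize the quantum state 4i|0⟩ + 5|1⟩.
0.6247i|0⟩ + 0.7809|1⟩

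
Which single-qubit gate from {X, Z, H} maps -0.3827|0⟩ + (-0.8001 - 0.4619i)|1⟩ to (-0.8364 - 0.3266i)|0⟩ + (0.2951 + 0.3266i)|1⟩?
H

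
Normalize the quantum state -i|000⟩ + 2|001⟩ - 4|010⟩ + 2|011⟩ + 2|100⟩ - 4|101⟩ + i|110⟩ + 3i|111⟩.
-0.1348i|000⟩ + 0.2697|001⟩ - 0.5394|010⟩ + 0.2697|011⟩ + 0.2697|100⟩ - 0.5394|101⟩ + 0.1348i|110⟩ + 0.4045i|111⟩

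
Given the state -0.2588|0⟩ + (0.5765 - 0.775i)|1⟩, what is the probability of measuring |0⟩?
0.06698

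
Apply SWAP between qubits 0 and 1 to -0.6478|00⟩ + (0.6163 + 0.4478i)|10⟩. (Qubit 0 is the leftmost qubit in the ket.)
-0.6478|00⟩ + (0.6163 + 0.4478i)|01⟩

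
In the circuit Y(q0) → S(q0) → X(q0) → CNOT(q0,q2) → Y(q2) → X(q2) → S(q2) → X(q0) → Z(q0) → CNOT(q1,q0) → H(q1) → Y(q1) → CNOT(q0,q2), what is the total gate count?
13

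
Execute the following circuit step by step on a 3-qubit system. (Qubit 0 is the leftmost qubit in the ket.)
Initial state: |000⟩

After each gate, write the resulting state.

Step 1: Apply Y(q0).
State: i|100⟩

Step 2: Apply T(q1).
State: i|100⟩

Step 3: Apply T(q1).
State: i|100⟩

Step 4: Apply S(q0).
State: -|100⟩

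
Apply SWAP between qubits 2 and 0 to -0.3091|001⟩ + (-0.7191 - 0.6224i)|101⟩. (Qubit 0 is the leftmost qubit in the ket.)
-0.3091|100⟩ + (-0.7191 - 0.6224i)|101⟩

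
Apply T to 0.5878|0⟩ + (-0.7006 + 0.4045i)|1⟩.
0.5878|0⟩ + (-0.7814 - 0.2094i)|1⟩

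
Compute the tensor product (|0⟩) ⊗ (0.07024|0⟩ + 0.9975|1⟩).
0.07024|00⟩ + 0.9975|01⟩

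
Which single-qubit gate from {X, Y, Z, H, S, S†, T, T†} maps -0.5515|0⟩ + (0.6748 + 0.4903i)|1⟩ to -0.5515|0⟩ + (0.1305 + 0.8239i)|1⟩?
T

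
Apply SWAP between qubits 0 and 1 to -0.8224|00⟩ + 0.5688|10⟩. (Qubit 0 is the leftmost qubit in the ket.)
-0.8224|00⟩ + 0.5688|01⟩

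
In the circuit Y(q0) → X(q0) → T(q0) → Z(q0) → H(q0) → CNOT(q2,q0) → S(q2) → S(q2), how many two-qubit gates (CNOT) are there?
1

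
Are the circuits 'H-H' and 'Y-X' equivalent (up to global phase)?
No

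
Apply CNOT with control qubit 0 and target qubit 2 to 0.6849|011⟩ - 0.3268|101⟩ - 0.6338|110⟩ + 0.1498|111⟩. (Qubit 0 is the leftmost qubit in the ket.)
0.6849|011⟩ - 0.3268|100⟩ + 0.1498|110⟩ - 0.6338|111⟩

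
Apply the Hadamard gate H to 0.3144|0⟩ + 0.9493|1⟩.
0.8936|0⟩ - 0.4489|1⟩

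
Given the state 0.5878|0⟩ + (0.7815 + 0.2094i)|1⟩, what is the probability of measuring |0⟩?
0.3455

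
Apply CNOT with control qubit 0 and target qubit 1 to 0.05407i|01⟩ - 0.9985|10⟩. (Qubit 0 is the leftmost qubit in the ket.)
0.05407i|01⟩ - 0.9985|11⟩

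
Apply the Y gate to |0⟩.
i|1⟩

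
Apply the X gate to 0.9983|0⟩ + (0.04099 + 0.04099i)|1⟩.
(0.04099 + 0.04099i)|0⟩ + 0.9983|1⟩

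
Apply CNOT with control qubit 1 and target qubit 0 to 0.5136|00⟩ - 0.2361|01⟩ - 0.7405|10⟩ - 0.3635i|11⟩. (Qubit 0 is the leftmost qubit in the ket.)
0.5136|00⟩ - 0.3635i|01⟩ - 0.7405|10⟩ - 0.2361|11⟩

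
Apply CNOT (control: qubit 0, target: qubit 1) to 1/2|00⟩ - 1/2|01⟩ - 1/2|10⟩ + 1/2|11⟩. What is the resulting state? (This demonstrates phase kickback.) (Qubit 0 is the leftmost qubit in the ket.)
1/2|00⟩ - 1/2|01⟩ + 1/2|10⟩ - 1/2|11⟩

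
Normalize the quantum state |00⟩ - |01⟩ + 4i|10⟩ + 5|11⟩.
0.1525|00⟩ - 0.1525|01⟩ + 0.61i|10⟩ + 0.7625|11⟩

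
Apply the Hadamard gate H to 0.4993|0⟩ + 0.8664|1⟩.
0.9657|0⟩ - 0.2596|1⟩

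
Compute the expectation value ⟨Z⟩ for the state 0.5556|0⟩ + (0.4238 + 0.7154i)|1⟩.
-0.3827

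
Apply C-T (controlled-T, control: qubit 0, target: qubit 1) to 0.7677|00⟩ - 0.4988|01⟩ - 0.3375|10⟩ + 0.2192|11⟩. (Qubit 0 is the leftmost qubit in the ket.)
0.7677|00⟩ - 0.4988|01⟩ - 0.3375|10⟩ + (0.155 + 0.155i)|11⟩

C-T leaves the control-|0⟩ kets |00⟩, |01⟩ unchanged and applies T to qubit 1 on the control-|1⟩ pair (|10⟩, |11⟩).
T = [[1, 0], [0, (1/√2 + (1/√2)i)]].
With a = amp(|10⟩) = -0.3375 and b = amp(|11⟩) = 0.2192:
new amp(|10⟩) = (1)·a = -0.3375
new amp(|11⟩) = (1/√2 + (1/√2)i)·b = (0.155 + 0.155i)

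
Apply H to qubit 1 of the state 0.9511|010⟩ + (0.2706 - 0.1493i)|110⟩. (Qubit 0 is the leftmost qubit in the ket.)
0.6725|000⟩ - 0.6725|010⟩ + (0.1913 - 0.1056i)|100⟩ + (-0.1913 + 0.1056i)|110⟩

H on qubit 1 mixes each pair of kets that differ only in qubit 1: amplitudes (a, b) of (|…0…⟩, |…1…⟩) become ((a + b)/√2, (a − b)/√2). Kets absent from the input have amplitude 0.
(|000⟩, |010⟩): (a, b) = (0, 0.9511) → (0.6725, -0.6725)
(|100⟩, |110⟩): (a, b) = (0, (0.2706 - 0.1493i)) → ((0.1913 - 0.1056i), (-0.1913 + 0.1056i))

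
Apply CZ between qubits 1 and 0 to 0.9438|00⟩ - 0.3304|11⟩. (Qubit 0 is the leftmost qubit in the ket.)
0.9438|00⟩ + 0.3304|11⟩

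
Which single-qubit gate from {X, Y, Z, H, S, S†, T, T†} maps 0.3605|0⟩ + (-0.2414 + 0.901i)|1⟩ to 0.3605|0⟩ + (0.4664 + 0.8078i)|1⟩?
T†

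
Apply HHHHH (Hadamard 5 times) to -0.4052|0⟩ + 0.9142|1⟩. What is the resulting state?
0.3599|0⟩ - 0.933|1⟩

H² = I, so H^5 = H: a single Hadamard. With (a, b) = (-0.4052, 0.9142), H gives ((a + b)/√2, (a − b)/√2) = (0.3599, -0.933).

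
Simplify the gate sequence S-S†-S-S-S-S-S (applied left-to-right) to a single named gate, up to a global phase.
S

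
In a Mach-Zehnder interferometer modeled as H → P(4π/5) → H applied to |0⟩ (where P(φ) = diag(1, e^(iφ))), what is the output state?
(0.09549 + 0.2939i)|0⟩ + (0.9045 - 0.2939i)|1⟩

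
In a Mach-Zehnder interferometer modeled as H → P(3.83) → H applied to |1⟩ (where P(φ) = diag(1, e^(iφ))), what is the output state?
(0.8861 + 0.3177i)|0⟩ + (0.1139 - 0.3177i)|1⟩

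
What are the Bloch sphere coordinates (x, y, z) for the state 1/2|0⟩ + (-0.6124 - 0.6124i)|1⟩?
(-0.6124, -0.6124, -0.5001)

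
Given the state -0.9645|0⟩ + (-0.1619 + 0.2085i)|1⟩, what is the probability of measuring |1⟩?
0.06968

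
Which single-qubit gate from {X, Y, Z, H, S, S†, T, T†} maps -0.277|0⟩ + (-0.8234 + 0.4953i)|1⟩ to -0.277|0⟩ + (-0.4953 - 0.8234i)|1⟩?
S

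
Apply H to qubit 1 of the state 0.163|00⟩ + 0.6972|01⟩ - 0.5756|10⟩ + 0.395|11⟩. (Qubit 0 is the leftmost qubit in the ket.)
0.6083|00⟩ - 0.3777|01⟩ - 0.1277|10⟩ - 0.6863|11⟩

H on qubit 1 mixes each pair of kets that differ only in qubit 1: amplitudes (a, b) of (|…0…⟩, |…1…⟩) become ((a + b)/√2, (a − b)/√2). Kets absent from the input have amplitude 0.
(|00⟩, |01⟩): (a, b) = (0.163, 0.6972) → (0.6083, -0.3777)
(|10⟩, |11⟩): (a, b) = (-0.5756, 0.395) → (-0.1277, -0.6863)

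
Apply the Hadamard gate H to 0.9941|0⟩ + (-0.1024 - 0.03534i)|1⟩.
(0.6305 - 0.02499i)|0⟩ + (0.7753 + 0.02499i)|1⟩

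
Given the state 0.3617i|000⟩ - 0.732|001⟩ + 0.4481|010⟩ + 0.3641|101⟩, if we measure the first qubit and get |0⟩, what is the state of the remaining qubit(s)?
0.3884i|00⟩ - 0.7859|01⟩ + 0.4811|10⟩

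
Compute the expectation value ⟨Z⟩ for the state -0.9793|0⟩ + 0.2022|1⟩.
0.9181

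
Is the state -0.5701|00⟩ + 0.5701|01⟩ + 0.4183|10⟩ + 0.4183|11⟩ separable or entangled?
Entangled

Writing the state as a|00⟩ + b|01⟩ + c|10⟩ + d|11⟩, it is a product state iff ad − bc = 0.
Here (a, b, c, d) = (-0.5701, 0.5701, 0.4183, 0.4183): ad − bc = (-0.5701)(0.4183) − (0.5701)(0.4183) = -0.4769 ≠ 0, so the state is entangled.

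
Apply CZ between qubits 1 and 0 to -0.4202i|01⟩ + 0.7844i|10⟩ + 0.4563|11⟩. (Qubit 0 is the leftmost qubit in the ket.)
-0.4202i|01⟩ + 0.7844i|10⟩ - 0.4563|11⟩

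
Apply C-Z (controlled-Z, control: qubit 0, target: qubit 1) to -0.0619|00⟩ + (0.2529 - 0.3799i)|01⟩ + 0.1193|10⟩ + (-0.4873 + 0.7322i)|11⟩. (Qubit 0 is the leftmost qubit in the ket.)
-0.0619|00⟩ + (0.2529 - 0.3799i)|01⟩ + 0.1193|10⟩ + (0.4873 - 0.7322i)|11⟩

C-Z leaves the control-|0⟩ kets |00⟩, |01⟩ unchanged and applies Z to qubit 1 on the control-|1⟩ pair (|10⟩, |11⟩).
Z = [[1, 0], [0, -1]].
With a = amp(|10⟩) = 0.1193 and b = amp(|11⟩) = (-0.4873 + 0.7322i):
new amp(|10⟩) = (1)·a = 0.1193
new amp(|11⟩) = (-1)·b = (0.4873 - 0.7322i)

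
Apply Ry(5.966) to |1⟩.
-0.1579|0⟩ - 0.9875|1⟩

Ry(5.966) = [[cos(θ/2), −sin(θ/2)], [sin(θ/2), cos(θ/2)]]; θ = 5.966, cos(θ/2) ≈ -0.987451, sin(θ/2) ≈ 0.157929.
With a = amp(|0⟩) = 0 and b = amp(|1⟩) = 1:
new amp(|0⟩) = (-0.987451)·a + (-0.157929)·b = -0.1579
new amp(|1⟩) = (0.157929)·a + (-0.987451)·b = -0.9875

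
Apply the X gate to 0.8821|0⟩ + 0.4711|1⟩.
0.4711|0⟩ + 0.8821|1⟩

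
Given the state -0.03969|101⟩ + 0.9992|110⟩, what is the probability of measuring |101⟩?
0.001575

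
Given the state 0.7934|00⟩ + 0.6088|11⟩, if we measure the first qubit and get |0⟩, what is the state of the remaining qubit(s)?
|0⟩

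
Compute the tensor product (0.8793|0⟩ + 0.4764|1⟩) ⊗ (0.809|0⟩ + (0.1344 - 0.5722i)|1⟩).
0.7114|00⟩ + (0.1182 - 0.5031i)|01⟩ + 0.3854|10⟩ + (0.06403 - 0.2726i)|11⟩

amp(|b₁b₂…⟩) = product of the factor amplitudes for bits b₁, b₂, …; only kets whose every factor amplitude is nonzero survive.
|00⟩: (0.8793)(0.809) = 0.7114
|01⟩: (0.8793)(0.1344 - 0.5722i) = (0.1182 - 0.5031i)
|10⟩: (0.4764)(0.809) = 0.3854
|11⟩: (0.4764)(0.1344 - 0.5722i) = (0.06403 - 0.2726i)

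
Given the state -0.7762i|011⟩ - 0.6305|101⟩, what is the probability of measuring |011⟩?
0.6025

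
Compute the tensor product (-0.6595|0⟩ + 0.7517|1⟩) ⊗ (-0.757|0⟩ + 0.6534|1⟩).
0.4992|00⟩ - 0.4309|01⟩ - 0.569|10⟩ + 0.4912|11⟩

amp(|b₁b₂…⟩) = product of the factor amplitudes for bits b₁, b₂, …; only kets whose every factor amplitude is nonzero survive.
|00⟩: (-0.6595)(-0.757) = 0.4992
|01⟩: (-0.6595)(0.6534) = -0.4309
|10⟩: (0.7517)(-0.757) = -0.569
|11⟩: (0.7517)(0.6534) = 0.4912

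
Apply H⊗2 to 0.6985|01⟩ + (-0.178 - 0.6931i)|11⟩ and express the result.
(0.2603 - 0.3466i)|00⟩ + (-0.2603 + 0.3466i)|01⟩ + (0.4383 + 0.3466i)|10⟩ + (-0.4383 - 0.3466i)|11⟩

H⊗2 gives amp(|y⟩) = (1/2) Σ_x (−1)^(x·y) amp(|x⟩), where x·y is the number of positions in which both x and y have a 1.
|00⟩: (0.6985 + (-0.178 - 0.6931i))/2 = (0.2603 - 0.3466i)
|01⟩: (-0.6985 - (-0.178 - 0.6931i))/2 = (-0.2603 + 0.3466i)
|10⟩: (0.6985 - (-0.178 - 0.6931i))/2 = (0.4383 + 0.3466i)
|11⟩: (-0.6985 + (-0.178 - 0.6931i))/2 = (-0.4383 - 0.3466i)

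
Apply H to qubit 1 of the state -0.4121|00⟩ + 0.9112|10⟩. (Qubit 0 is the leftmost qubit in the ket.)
-0.2914|00⟩ - 0.2914|01⟩ + 0.6443|10⟩ + 0.6443|11⟩

H on qubit 1 mixes each pair of kets that differ only in qubit 1: amplitudes (a, b) of (|…0…⟩, |…1…⟩) become ((a + b)/√2, (a − b)/√2). Kets absent from the input have amplitude 0.
(|00⟩, |01⟩): (a, b) = (-0.4121, 0) → (-0.2914, -0.2914)
(|10⟩, |11⟩): (a, b) = (0.9112, 0) → (0.6443, 0.6443)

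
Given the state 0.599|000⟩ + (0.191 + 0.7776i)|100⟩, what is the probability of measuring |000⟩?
0.3588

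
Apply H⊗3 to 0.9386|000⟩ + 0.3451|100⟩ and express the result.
0.4539|000⟩ + 0.4539|001⟩ + 0.4539|010⟩ + 0.4539|011⟩ + 0.2098|100⟩ + 0.2098|101⟩ + 0.2098|110⟩ + 0.2098|111⟩

H⊗3 gives amp(|y⟩) = (1/2√2) Σ_x (−1)^(x·y) amp(|x⟩), where x·y is the number of positions in which both x and y have a 1.
|000⟩: (0.9386 + 0.3451)/(2√2) = 0.4539
|001⟩: (0.9386 + 0.3451)/(2√2) = 0.4539
|010⟩: (0.9386 + 0.3451)/(2√2) = 0.4539
|011⟩: (0.9386 + 0.3451)/(2√2) = 0.4539
|100⟩: (0.9386 - 0.3451)/(2√2) = 0.2098
|101⟩: (0.9386 - 0.3451)/(2√2) = 0.2098
|110⟩: (0.9386 - 0.3451)/(2√2) = 0.2098
|111⟩: (0.9386 - 0.3451)/(2√2) = 0.2098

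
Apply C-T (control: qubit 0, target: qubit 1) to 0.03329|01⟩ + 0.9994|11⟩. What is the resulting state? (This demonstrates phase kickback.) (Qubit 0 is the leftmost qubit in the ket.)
0.03329|01⟩ + (0.7067 + 0.7067i)|11⟩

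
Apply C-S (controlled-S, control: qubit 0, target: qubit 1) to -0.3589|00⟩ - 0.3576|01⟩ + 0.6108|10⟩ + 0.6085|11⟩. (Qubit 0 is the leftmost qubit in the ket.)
-0.3589|00⟩ - 0.3576|01⟩ + 0.6108|10⟩ + 0.6085i|11⟩

C-S leaves the control-|0⟩ kets |00⟩, |01⟩ unchanged and applies S to qubit 1 on the control-|1⟩ pair (|10⟩, |11⟩).
S = [[1, 0], [0, i]].
With a = amp(|10⟩) = 0.6108 and b = amp(|11⟩) = 0.6085:
new amp(|10⟩) = (1)·a = 0.6108
new amp(|11⟩) = (i)·b = 0.6085i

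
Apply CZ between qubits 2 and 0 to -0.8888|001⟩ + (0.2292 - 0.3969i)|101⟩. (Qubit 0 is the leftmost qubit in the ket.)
-0.8888|001⟩ + (-0.2292 + 0.3969i)|101⟩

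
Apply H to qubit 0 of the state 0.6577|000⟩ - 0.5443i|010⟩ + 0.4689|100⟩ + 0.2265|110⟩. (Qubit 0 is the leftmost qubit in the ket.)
0.7966|000⟩ + (0.1602 - 0.3849i)|010⟩ + 0.1335|100⟩ + (-0.1602 - 0.3849i)|110⟩

H on qubit 0 mixes each pair of kets that differ only in qubit 0: amplitudes (a, b) of (|…0…⟩, |…1…⟩) become ((a + b)/√2, (a − b)/√2). Kets absent from the input have amplitude 0.
(|000⟩, |100⟩): (a, b) = (0.6577, 0.4689) → (0.7966, 0.1335)
(|010⟩, |110⟩): (a, b) = (-0.5443i, 0.2265) → ((0.1602 - 0.3849i), (-0.1602 - 0.3849i))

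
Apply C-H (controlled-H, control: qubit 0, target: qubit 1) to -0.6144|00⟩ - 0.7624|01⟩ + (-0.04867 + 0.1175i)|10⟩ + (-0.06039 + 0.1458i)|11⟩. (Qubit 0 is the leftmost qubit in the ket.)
-0.6144|00⟩ - 0.7624|01⟩ + (-0.07712 + 0.1862i)|10⟩ + (0.008287 - 0.02001i)|11⟩

C-H leaves the control-|0⟩ kets |00⟩, |01⟩ unchanged and applies H to qubit 1 on the control-|1⟩ pair (|10⟩, |11⟩).
H = [[1/√2, 1/√2], [1/√2, -1/√2]].
With a = amp(|10⟩) = (-0.04867 + 0.1175i) and b = amp(|11⟩) = (-0.06039 + 0.1458i):
new amp(|10⟩) = (1/√2)·a + (1/√2)·b = (-0.07712 + 0.1862i)
new amp(|11⟩) = (1/√2)·a + (-1/√2)·b = (0.008287 - 0.02001i)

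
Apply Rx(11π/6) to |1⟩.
-0.2588i|0⟩ - 0.9659|1⟩

Rx(11π/6) = [[cos(θ/2), −i·sin(θ/2)], [−i·sin(θ/2), cos(θ/2)]]; θ = 11π/6, cos(θ/2) ≈ -0.965926, sin(θ/2) ≈ 0.258819.
With a = amp(|0⟩) = 0 and b = amp(|1⟩) = 1:
new amp(|0⟩) = (-0.965926)·a + (-0.258819i)·b = -0.2588i
new amp(|1⟩) = (-0.258819i)·a + (-0.965926)·b = -0.9659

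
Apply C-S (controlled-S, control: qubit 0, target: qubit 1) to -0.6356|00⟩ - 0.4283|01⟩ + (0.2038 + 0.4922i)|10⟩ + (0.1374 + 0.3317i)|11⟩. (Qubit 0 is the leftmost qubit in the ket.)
-0.6356|00⟩ - 0.4283|01⟩ + (0.2038 + 0.4922i)|10⟩ + (-0.3317 + 0.1374i)|11⟩

C-S leaves the control-|0⟩ kets |00⟩, |01⟩ unchanged and applies S to qubit 1 on the control-|1⟩ pair (|10⟩, |11⟩).
S = [[1, 0], [0, i]].
With a = amp(|10⟩) = (0.2038 + 0.4922i) and b = amp(|11⟩) = (0.1374 + 0.3317i):
new amp(|10⟩) = (1)·a = (0.2038 + 0.4922i)
new amp(|11⟩) = (i)·b = (-0.3317 + 0.1374i)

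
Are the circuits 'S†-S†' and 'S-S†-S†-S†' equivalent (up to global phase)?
Yes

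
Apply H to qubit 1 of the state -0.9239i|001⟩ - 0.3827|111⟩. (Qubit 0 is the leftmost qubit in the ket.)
-0.6533i|001⟩ - 0.6533i|011⟩ - 0.2706|101⟩ + 0.2706|111⟩

H on qubit 1 mixes each pair of kets that differ only in qubit 1: amplitudes (a, b) of (|…0…⟩, |…1…⟩) become ((a + b)/√2, (a − b)/√2). Kets absent from the input have amplitude 0.
(|001⟩, |011⟩): (a, b) = (-0.9239i, 0) → (-0.6533i, -0.6533i)
(|101⟩, |111⟩): (a, b) = (0, -0.3827) → (-0.2706, 0.2706)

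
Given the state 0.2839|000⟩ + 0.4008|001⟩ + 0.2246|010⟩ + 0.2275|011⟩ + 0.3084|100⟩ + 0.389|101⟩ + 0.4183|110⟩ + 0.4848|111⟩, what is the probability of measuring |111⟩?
0.235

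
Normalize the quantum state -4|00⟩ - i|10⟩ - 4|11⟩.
-0.6963|00⟩ - 0.1741i|10⟩ - 0.6963|11⟩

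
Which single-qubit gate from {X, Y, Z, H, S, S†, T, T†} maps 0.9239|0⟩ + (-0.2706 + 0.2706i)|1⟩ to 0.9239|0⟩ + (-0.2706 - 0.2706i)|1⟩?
S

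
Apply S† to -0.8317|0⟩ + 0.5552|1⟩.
-0.8317|0⟩ - 0.5552i|1⟩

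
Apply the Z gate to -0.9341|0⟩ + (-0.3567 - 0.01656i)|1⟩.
-0.9341|0⟩ + (0.3567 + 0.01656i)|1⟩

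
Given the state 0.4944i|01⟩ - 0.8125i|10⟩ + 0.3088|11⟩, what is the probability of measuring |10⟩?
0.6602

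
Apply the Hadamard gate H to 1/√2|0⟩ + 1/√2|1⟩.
|0⟩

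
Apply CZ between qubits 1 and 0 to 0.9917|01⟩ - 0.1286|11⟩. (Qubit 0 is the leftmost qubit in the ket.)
0.9917|01⟩ + 0.1286|11⟩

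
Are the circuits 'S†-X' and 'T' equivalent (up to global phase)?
No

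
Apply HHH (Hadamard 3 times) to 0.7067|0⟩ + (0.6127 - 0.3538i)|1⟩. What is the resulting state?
(0.933 - 0.2502i)|0⟩ + (0.06647 + 0.2502i)|1⟩

H² = I, so H^3 = H: a single Hadamard. With (a, b) = (0.7067, (0.6127 - 0.3538i)), H gives ((a + b)/√2, (a − b)/√2) = ((0.933 - 0.2502i), (0.06647 + 0.2502i)).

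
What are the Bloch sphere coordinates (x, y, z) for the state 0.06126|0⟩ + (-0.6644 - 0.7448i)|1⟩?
(-0.0814, -0.09125, -0.9924)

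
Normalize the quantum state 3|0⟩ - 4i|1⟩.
0.6|0⟩ - 0.8i|1⟩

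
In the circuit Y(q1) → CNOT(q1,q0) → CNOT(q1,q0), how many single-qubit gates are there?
1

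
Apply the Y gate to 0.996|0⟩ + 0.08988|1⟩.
-0.08988i|0⟩ + 0.996i|1⟩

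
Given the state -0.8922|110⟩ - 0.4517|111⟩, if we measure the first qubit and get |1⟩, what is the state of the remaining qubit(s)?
-0.8922|10⟩ - 0.4517|11⟩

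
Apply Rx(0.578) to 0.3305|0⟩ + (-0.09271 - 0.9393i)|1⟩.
(0.0491 + 0.02642i)|0⟩ + (-0.08887 - 0.9945i)|1⟩

Rx(0.578) = [[cos(θ/2), −i·sin(θ/2)], [−i·sin(θ/2), cos(θ/2)]]; θ = 0.578, cos(θ/2) ≈ 0.958529, sin(θ/2) ≈ 0.284994.
With a = amp(|0⟩) = 0.3305 and b = amp(|1⟩) = (-0.09271 - 0.9393i):
new amp(|0⟩) = (0.958529)·a + (-0.284994i)·b = (0.0491 + 0.02642i)
new amp(|1⟩) = (-0.284994i)·a + (0.958529)·b = (-0.08887 - 0.9945i)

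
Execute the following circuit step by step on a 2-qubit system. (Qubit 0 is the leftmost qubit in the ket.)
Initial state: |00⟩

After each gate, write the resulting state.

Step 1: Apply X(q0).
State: |10⟩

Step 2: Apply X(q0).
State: |00⟩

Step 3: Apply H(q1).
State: 1/√2|00⟩ + 1/√2|01⟩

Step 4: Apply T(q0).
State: 1/√2|00⟩ + 1/√2|01⟩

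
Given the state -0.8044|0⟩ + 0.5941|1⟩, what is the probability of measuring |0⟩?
0.6471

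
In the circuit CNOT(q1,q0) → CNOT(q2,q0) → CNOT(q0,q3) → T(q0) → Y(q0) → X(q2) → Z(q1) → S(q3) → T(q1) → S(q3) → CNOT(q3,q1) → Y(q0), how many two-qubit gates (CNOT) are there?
4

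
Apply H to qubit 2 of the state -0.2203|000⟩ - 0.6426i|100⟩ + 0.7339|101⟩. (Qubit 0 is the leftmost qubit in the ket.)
-0.1558|000⟩ - 0.1558|001⟩ + (0.5189 - 0.4544i)|100⟩ + (-0.5189 - 0.4544i)|101⟩

H on qubit 2 mixes each pair of kets that differ only in qubit 2: amplitudes (a, b) of (|…0…⟩, |…1…⟩) become ((a + b)/√2, (a − b)/√2). Kets absent from the input have amplitude 0.
(|000⟩, |001⟩): (a, b) = (-0.2203, 0) → (-0.1558, -0.1558)
(|100⟩, |101⟩): (a, b) = (-0.6426i, 0.7339) → ((0.5189 - 0.4544i), (-0.5189 - 0.4544i))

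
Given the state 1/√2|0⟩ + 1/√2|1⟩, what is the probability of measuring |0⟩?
1/2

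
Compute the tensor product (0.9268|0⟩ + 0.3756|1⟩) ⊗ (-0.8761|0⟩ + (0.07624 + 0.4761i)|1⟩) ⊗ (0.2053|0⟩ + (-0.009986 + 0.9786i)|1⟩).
-0.1667|000⟩ + (0.008108 - 0.7946i)|001⟩ + (0.01451 + 0.09059i)|010⟩ + (-0.4325 + 0.06474i)|011⟩ - 0.06756|100⟩ + (0.003286 - 0.322i)|101⟩ + (0.005879 + 0.03671i)|110⟩ + (-0.1753 + 0.02624i)|111⟩

amp(|b₁b₂…⟩) = product of the factor amplitudes for bits b₁, b₂, …; only kets whose every factor amplitude is nonzero survive.
|000⟩: (0.9268)(-0.8761)(0.2053) = -0.1667
|001⟩: (0.9268)(-0.8761)(-0.009986 + 0.9786i) = (0.008108 - 0.7946i)
|010⟩: (0.9268)(0.07624 + 0.4761i)(0.2053) = (0.01451 + 0.09059i)
|011⟩: (0.9268)(0.07624 + 0.4761i)(-0.009986 + 0.9786i) = (-0.4325 + 0.06474i)
|100⟩: (0.3756)(-0.8761)(0.2053) = -0.06756
|101⟩: (0.3756)(-0.8761)(-0.009986 + 0.9786i) = (0.003286 - 0.322i)
|110⟩: (0.3756)(0.07624 + 0.4761i)(0.2053) = (0.005879 + 0.03671i)
|111⟩: (0.3756)(0.07624 + 0.4761i)(-0.009986 + 0.9786i) = (-0.1753 + 0.02624i)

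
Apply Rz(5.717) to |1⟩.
(-0.9602 + 0.2793i)|1⟩

Rz(5.717) = [[e^(−iθ/2), 0], [0, e^(iθ/2)]] with e^(±iθ/2) = cos(θ/2) ± i·sin(θ/2); θ = 5.717, cos(θ/2) ≈ -0.960196, sin(θ/2) ≈ 0.279327.
With a = amp(|0⟩) = 0 and b = amp(|1⟩) = 1:
new amp(|0⟩) = (-0.960196 - 0.279327i)·a = 0
new amp(|1⟩) = (-0.960196 + 0.279327i)·b = (-0.9602 + 0.2793i)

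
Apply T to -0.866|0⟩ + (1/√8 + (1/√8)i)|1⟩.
-0.866|0⟩ + (1/2)i|1⟩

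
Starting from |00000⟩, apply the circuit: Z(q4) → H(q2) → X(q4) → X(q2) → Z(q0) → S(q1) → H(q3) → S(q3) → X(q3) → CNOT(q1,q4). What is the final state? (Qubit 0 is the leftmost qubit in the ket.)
(1/2)i|00001⟩ + 1/2|00011⟩ + (1/2)i|00101⟩ + 1/2|00111⟩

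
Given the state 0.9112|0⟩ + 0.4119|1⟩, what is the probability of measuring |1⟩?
0.1697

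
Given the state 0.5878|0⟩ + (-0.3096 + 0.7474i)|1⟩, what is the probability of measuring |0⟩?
0.3455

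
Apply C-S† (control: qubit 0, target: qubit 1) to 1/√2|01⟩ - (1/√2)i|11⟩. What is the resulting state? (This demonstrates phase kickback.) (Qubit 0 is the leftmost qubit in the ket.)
1/√2|01⟩ - 1/√2|11⟩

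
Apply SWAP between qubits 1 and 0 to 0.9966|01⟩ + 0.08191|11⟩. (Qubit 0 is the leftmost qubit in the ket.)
0.9966|10⟩ + 0.08191|11⟩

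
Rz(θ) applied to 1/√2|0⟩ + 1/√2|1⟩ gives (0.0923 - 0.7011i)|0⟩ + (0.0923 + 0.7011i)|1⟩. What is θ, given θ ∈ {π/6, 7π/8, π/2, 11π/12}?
11π/12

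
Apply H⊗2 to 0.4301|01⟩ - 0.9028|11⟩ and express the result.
-0.2364|00⟩ + 0.2364|01⟩ + 0.6665|10⟩ - 0.6665|11⟩

H⊗2 gives amp(|y⟩) = (1/2) Σ_x (−1)^(x·y) amp(|x⟩), where x·y is the number of positions in which both x and y have a 1.
|00⟩: (0.4301 - 0.9028)/2 = -0.2364
|01⟩: (-0.4301 + 0.9028)/2 = 0.2364
|10⟩: (0.4301 + 0.9028)/2 = 0.6665
|11⟩: (-0.4301 - 0.9028)/2 = -0.6665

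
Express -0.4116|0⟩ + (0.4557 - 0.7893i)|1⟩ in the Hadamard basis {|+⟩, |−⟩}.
(0.03118 - 0.5581i)|+⟩ + (-0.6133 + 0.5581i)|−⟩

With |ψ⟩ = α|0⟩ + β|1⟩, the Hadamard-basis coefficients are ⟨+|ψ⟩ = (α + β)/√2 and ⟨−|ψ⟩ = (α − β)/√2.
Here α = -0.4116, β = (0.4557 - 0.7893i): (α + β)/√2 = (0.03118 - 0.5581i), (α − β)/√2 = (-0.6133 + 0.5581i).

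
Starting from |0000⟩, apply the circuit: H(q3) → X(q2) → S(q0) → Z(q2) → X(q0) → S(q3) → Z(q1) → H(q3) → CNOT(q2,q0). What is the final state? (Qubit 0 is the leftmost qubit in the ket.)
(-1/2 - (1/2)i)|0010⟩ + (-1/2 + (1/2)i)|0011⟩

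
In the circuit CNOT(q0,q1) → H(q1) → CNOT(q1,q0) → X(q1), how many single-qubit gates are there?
2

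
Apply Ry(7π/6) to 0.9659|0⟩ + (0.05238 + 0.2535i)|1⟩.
(-0.3006 - 0.2449i)|0⟩ + (0.9194 - 0.06561i)|1⟩

Ry(7π/6) = [[cos(θ/2), −sin(θ/2)], [sin(θ/2), cos(θ/2)]]; θ = 7π/6, cos(θ/2) ≈ -0.258819, sin(θ/2) ≈ 0.965926.
With a = amp(|0⟩) = 0.9659 and b = amp(|1⟩) = (0.05238 + 0.2535i):
new amp(|0⟩) = (-0.258819)·a + (-0.965926)·b = (-0.3006 - 0.2449i)
new amp(|1⟩) = (0.965926)·a + (-0.258819)·b = (0.9194 - 0.06561i)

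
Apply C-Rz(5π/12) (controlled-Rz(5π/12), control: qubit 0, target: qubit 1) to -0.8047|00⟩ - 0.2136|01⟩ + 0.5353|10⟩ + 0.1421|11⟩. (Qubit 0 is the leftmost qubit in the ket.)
-0.8047|00⟩ - 0.2136|01⟩ + (0.4247 - 0.3259i)|10⟩ + (0.1127 + 0.0865i)|11⟩

C-Rz(5π/12) leaves the control-|0⟩ kets |00⟩, |01⟩ unchanged and applies Rz(5π/12) to qubit 1 on the control-|1⟩ pair (|10⟩, |11⟩).
Rz(5π/12) = [[e^(−iθ/2), 0], [0, e^(iθ/2)]] with e^(±iθ/2) = cos(θ/2) ± i·sin(θ/2); θ = 5π/12, cos(θ/2) ≈ 0.793353, sin(θ/2) ≈ 0.608761.
With a = amp(|10⟩) = 0.5353 and b = amp(|11⟩) = 0.1421:
new amp(|10⟩) = (0.793353 - 0.608761i)·a = (0.4247 - 0.3259i)
new amp(|11⟩) = (0.793353 + 0.608761i)·b = (0.1127 + 0.0865i)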